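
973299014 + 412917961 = 1386216975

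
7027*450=3162150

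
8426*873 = 7355898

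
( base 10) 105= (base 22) 4h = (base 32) 39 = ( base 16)69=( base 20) 55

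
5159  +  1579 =6738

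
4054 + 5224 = 9278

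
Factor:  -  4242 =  - 2^1 * 3^1*7^1*101^1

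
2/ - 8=  -  1/4= - 0.25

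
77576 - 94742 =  - 17166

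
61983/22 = 61983/22 = 2817.41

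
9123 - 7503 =1620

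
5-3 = 2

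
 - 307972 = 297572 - 605544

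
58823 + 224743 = 283566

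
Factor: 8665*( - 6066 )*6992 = -2^5 * 3^2*5^1 * 19^1 * 23^1 * 337^1*1733^1 = -367512734880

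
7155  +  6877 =14032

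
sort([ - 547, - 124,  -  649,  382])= [ - 649, - 547, - 124,382 ]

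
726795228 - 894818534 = - 168023306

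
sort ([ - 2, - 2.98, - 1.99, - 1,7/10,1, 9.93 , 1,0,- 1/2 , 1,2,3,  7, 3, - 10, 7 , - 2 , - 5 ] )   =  [ - 10, - 5,-2.98, - 2,-2, - 1.99,-1 ,- 1/2, 0, 7/10,  1,1 , 1, 2, 3,  3,  7, 7, 9.93] 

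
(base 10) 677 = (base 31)lq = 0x2A5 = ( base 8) 1245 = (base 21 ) 1B5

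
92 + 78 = 170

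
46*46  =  2116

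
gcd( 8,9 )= 1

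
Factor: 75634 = 2^1*13^1*2909^1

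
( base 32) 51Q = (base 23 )9i3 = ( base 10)5178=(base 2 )1010000111010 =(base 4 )1100322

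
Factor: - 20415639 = -3^1 * 31^1*219523^1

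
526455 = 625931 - 99476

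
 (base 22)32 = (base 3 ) 2112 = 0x44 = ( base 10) 68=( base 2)1000100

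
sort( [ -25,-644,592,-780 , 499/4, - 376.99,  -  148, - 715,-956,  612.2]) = [ - 956, - 780, - 715, - 644 ,- 376.99, - 148 , - 25, 499/4,  592,  612.2] 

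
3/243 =1/81= 0.01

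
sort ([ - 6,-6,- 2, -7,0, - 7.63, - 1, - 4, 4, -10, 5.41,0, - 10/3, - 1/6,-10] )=[ - 10, - 10, - 7.63,  -  7, -6, - 6,-4, - 10/3, - 2, - 1,-1/6,  0, 0,4,5.41 ] 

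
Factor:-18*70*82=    - 103320 = - 2^3*3^2*5^1*7^1 *41^1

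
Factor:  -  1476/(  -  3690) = 2/5 = 2^1*5^( - 1) 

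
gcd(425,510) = 85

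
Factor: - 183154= - 2^1*91577^1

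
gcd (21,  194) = 1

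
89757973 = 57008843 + 32749130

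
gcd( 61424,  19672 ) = 8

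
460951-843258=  - 382307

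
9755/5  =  1951  =  1951.00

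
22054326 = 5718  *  3857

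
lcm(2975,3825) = 26775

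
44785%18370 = 8045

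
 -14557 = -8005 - 6552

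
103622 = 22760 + 80862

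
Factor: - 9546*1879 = - 17936934 = - 2^1* 3^1*37^1  *43^1*1879^1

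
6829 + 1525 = 8354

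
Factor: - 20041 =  - 7^2* 409^1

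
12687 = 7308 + 5379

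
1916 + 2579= 4495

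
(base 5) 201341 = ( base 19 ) hhb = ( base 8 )14507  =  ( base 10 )6471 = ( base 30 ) 75l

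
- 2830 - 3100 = - 5930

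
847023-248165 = 598858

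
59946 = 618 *97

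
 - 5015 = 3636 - 8651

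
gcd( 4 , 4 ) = 4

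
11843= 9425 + 2418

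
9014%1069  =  462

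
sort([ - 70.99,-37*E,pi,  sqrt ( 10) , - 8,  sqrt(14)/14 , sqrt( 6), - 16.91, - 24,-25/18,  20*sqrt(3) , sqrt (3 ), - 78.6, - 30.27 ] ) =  [ - 37*E, - 78.6,  -  70.99, - 30.27,-24, - 16.91, - 8, - 25/18,sqrt(14 )/14, sqrt(3 ),sqrt (6 ),pi,sqrt( 10 ),20*sqrt( 3 ) ]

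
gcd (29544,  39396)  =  12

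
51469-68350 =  - 16881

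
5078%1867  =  1344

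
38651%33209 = 5442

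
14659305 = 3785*3873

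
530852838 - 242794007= 288058831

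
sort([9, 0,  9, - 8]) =[ - 8, 0, 9,9 ] 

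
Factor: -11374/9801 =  - 2^1*3^ ( - 4)*47^1 = -94/81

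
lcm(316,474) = 948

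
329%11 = 10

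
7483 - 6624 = 859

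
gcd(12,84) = 12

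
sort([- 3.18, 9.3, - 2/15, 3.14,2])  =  [ - 3.18,-2/15, 2, 3.14 , 9.3 ]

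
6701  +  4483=11184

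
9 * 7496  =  67464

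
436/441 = 436/441 = 0.99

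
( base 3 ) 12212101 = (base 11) 3238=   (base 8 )10264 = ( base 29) 52d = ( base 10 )4276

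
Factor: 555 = 3^1*5^1*37^1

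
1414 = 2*707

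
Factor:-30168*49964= - 1507313952 = -2^5*3^2  *  419^1*12491^1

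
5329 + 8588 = 13917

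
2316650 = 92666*25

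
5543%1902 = 1739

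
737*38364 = 28274268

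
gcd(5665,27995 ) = 55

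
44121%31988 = 12133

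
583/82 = 7+9/82 = 7.11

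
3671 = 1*3671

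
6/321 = 2/107= 0.02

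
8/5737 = 8/5737 = 0.00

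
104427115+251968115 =356395230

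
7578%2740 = 2098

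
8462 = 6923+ 1539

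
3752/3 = 1250 + 2/3=   1250.67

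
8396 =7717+679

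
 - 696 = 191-887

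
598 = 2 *299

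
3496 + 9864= 13360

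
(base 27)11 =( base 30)S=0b11100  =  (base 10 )28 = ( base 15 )1d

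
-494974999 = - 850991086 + 356016087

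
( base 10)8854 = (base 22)I6A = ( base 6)104554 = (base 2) 10001010010110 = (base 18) 195G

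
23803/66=23803/66 = 360.65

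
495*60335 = 29865825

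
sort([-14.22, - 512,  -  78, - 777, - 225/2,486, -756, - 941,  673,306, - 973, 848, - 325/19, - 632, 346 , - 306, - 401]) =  [-973,  -  941 , - 777, - 756 , - 632, - 512, - 401, - 306 , - 225/2, - 78,- 325/19, - 14.22,306, 346,486,673, 848 ] 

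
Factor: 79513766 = 2^1 * 29^1*757^1  *  1811^1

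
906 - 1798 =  - 892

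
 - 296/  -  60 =74/15 = 4.93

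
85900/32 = 21475/8 = 2684.38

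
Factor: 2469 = 3^1*823^1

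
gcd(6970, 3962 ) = 2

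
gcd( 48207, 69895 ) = 1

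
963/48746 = 963/48746 = 0.02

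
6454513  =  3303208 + 3151305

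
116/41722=58/20861  =  0.00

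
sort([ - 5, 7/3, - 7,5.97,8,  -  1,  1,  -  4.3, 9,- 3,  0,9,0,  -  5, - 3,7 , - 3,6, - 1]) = [ - 7, - 5,-5, - 4.3,-3,- 3,  -  3, - 1, - 1 , 0 , 0  ,  1, 7/3, 5.97,6, 7,8, 9, 9]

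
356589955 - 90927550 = 265662405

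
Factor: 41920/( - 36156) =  - 80/69 = - 2^4*3^(-1) * 5^1* 23^(  -  1)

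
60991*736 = 44889376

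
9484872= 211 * 44952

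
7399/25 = 295  +  24/25 = 295.96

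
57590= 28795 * 2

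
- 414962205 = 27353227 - 442315432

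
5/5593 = 5/5593 = 0.00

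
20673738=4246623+16427115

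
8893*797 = 7087721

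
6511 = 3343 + 3168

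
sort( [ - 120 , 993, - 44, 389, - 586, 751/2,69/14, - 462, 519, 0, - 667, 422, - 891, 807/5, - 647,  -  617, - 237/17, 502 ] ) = [  -  891,-667, - 647, - 617, - 586, - 462, -120, - 44, - 237/17, 0, 69/14,807/5,751/2, 389,422,502, 519, 993 ] 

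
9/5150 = 9/5150 = 0.00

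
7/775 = 7/775 = 0.01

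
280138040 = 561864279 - 281726239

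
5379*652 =3507108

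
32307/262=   32307/262= 123.31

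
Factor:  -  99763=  - 67^1*1489^1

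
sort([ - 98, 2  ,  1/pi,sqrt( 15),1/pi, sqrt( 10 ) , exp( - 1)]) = [- 98,1/pi,1/pi, exp( - 1), 2 , sqrt(10), sqrt( 15)]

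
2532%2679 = 2532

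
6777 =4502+2275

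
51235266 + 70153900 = 121389166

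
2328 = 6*388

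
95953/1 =95953 =95953.00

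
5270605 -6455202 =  - 1184597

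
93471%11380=2431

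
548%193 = 162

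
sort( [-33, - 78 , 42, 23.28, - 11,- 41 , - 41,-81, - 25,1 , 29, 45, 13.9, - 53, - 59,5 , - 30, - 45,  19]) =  [ - 81, - 78, - 59,-53, - 45,  -  41,  -  41, - 33, - 30,-25, - 11, 1 , 5,13.9, 19 , 23.28,29,42, 45]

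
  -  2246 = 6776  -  9022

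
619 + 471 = 1090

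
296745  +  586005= 882750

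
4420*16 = 70720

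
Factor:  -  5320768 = -2^6* 83137^1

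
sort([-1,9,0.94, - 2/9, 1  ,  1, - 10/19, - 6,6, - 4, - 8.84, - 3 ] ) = [  -  8.84, - 6  , - 4, - 3 , - 1, - 10/19, - 2/9,0.94, 1, 1, 6, 9 ] 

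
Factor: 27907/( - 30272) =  - 2^( - 6 )*59^1 = - 59/64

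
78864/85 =78864/85 = 927.81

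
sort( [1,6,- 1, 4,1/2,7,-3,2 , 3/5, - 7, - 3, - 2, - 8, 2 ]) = [ - 8, - 7, - 3, -3, - 2, - 1 , 1/2, 3/5,1, 2, 2,4,6 , 7]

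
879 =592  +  287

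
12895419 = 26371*489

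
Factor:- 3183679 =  - 3183679^1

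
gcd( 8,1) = 1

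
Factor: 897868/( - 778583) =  - 2^2*13^( - 2)*17^( - 1)* 271^( - 1)*224467^1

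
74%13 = 9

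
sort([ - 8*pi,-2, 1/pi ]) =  [ - 8*pi, - 2, 1/pi] 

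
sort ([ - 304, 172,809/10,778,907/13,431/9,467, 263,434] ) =[  -  304,431/9,907/13, 809/10, 172,  263,434,467,778 ] 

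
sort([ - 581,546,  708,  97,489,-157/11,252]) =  [ - 581, - 157/11,97, 252, 489 , 546,708]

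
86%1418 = 86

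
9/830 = 9/830 = 0.01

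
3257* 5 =16285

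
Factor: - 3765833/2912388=-2^ ( - 2 )*3^ ( - 1)*31^( - 1 )  *  7829^( - 1 ) * 3765833^1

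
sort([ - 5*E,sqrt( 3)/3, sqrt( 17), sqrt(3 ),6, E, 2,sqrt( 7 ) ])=[ - 5*E, sqrt(3 )/3, sqrt(3 ) , 2, sqrt (7), E, sqrt (17),6]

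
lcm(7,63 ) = 63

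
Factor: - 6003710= - 2^1*5^1 * 600371^1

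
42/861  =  2/41= 0.05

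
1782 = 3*594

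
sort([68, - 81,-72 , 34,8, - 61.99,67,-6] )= [-81  ,-72,  -  61.99, - 6,8,34, 67, 68 ] 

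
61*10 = 610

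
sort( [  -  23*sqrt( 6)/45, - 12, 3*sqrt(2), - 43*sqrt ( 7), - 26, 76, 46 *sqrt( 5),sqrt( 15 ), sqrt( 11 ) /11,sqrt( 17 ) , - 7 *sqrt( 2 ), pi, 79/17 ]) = [ - 43*sqrt( 7), - 26, - 12, - 7*sqrt(2), - 23 * sqrt( 6 )/45,sqrt(11 )/11,  pi,sqrt ( 15 ), sqrt( 17 ), 3*sqrt (2 ), 79/17, 76,46*sqrt( 5 ) ]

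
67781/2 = 33890 +1/2 = 33890.50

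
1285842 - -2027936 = 3313778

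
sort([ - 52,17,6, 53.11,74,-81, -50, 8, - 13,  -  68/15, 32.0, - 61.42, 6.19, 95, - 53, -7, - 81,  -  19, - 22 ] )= [ - 81 , - 81,- 61.42, - 53,  -  52, - 50, - 22,-19 ,-13, - 7,-68/15,  6, 6.19, 8,17, 32.0, 53.11,74,95]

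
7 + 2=9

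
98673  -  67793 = 30880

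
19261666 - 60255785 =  - 40994119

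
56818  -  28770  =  28048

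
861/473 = 861/473 = 1.82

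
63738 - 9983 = 53755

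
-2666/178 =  - 15 + 2/89 =- 14.98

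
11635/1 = 11635 = 11635.00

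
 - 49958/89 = - 562 + 60/89=- 561.33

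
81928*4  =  327712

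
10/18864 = 5/9432 =0.00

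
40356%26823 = 13533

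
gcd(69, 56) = 1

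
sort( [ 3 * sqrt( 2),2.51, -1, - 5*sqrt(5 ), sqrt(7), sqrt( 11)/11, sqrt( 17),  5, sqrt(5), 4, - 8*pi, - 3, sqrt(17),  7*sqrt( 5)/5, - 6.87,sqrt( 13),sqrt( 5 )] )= [ - 8*pi, - 5*sqrt(5 ), - 6.87, - 3,-1, sqrt(11)/11,  sqrt ( 5) , sqrt( 5),2.51, sqrt( 7), 7 * sqrt (5 ) /5, sqrt( 13 ), 4,  sqrt ( 17), sqrt( 17), 3 * sqrt( 2), 5 ]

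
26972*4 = 107888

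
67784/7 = 67784/7 =9683.43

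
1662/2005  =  1662/2005 = 0.83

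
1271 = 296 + 975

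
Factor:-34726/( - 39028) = 2^ ( - 1 )*11^( - 1 ) * 97^1*179^1 * 887^( - 1) = 17363/19514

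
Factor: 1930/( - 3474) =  - 5/9=-  3^ ( -2)* 5^1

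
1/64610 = 1/64610= 0.00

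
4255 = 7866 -3611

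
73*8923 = 651379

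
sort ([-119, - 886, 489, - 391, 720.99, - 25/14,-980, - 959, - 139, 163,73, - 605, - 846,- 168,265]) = [ - 980,-959, - 886,- 846, - 605, - 391, - 168, - 139 , - 119, - 25/14 , 73,163,265,489, 720.99]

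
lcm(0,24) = 0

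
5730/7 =818 + 4/7  =  818.57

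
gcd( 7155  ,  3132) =27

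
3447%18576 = 3447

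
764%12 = 8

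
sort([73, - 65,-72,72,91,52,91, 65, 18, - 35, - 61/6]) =[ - 72,-65,-35, - 61/6, 18,52, 65, 72, 73,91,91] 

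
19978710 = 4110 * 4861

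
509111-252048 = 257063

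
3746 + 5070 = 8816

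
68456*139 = 9515384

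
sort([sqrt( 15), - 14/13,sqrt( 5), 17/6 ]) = [ - 14/13,  sqrt ( 5 ),17/6,sqrt(15)] 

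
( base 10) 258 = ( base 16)102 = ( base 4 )10002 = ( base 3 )100120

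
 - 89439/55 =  - 89439/55 =-1626.16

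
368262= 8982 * 41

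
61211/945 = 61211/945 = 64.77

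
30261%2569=2002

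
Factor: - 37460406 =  - 2^1 * 3^1*2459^1*2539^1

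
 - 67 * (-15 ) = 1005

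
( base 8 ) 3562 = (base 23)3DK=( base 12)112a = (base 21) 46g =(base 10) 1906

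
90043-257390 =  - 167347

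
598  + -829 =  - 231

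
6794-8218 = -1424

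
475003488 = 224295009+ 250708479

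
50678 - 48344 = 2334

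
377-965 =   -  588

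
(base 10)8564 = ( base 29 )A59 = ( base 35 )6YO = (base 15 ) 280E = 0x2174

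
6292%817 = 573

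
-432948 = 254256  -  687204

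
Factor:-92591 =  - 53^1*1747^1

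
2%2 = 0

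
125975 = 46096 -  - 79879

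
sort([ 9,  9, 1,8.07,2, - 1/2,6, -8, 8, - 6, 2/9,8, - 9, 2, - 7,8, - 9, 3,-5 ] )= [ - 9 ,  -  9, - 8, - 7, - 6, - 5, - 1/2,2/9,1,2,2,3, 6,8,8,8,8.07, 9,9 ]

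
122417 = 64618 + 57799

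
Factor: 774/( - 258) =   -  3 = - 3^1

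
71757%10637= 7935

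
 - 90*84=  - 7560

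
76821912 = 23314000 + 53507912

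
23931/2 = 11965 + 1/2 = 11965.50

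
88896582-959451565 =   -  870554983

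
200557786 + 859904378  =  1060462164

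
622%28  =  6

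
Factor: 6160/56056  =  2^1 * 5^1*7^( - 1) * 13^( - 1 ) = 10/91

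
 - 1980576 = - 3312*598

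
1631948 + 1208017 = 2839965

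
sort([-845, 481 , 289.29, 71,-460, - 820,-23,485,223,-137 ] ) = [ - 845 , - 820 ,-460, - 137,-23,71, 223,289.29, 481,485 ]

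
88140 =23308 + 64832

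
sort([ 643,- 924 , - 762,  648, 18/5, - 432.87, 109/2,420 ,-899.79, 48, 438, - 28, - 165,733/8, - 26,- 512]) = [ - 924, - 899.79,-762,  -  512 , - 432.87, - 165, - 28, - 26, 18/5,48, 109/2,733/8,420,  438,  643,648 ]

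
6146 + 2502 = 8648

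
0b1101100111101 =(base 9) 10507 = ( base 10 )6973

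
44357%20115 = 4127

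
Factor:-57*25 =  - 3^1*5^2 * 19^1 = -1425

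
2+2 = 4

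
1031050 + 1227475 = 2258525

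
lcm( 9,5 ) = 45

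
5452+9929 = 15381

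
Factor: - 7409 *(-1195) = 5^1*31^1*239^2= 8853755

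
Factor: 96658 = 2^1 * 31^1*1559^1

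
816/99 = 272/33=8.24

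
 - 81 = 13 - 94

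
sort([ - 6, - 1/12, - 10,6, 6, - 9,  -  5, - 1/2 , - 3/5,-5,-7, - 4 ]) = [ - 10,- 9, - 7,  -  6, - 5, -5,-4,  -  3/5, - 1/2, - 1/12,6 , 6]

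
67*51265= 3434755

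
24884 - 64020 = -39136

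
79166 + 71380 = 150546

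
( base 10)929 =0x3A1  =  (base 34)rb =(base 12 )655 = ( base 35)qj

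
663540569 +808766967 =1472307536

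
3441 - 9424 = -5983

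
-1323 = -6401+5078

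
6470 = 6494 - 24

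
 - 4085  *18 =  - 73530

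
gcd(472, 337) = 1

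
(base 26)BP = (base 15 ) 15b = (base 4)10313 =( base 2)100110111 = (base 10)311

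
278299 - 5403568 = -5125269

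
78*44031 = 3434418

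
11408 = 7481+3927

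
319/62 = 319/62 = 5.15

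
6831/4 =1707 + 3/4  =  1707.75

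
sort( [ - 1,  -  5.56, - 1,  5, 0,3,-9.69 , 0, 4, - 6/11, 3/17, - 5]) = [ - 9.69 ,-5.56 ,-5, - 1, - 1, -6/11,  0, 0, 3/17, 3, 4,5] 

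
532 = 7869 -7337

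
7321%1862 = 1735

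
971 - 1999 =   -  1028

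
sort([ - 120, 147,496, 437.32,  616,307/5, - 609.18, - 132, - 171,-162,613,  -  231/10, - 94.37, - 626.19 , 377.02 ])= [-626.19, - 609.18, - 171, - 162, - 132 , - 120, - 94.37 , - 231/10, 307/5,147,377.02 , 437.32 , 496,613 , 616]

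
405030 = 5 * 81006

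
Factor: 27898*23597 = 2^1* 7^1*13^1 * 29^1*37^1*3371^1  =  658309106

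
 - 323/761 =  - 1+ 438/761= -0.42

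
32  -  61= - 29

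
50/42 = 1 + 4/21  =  1.19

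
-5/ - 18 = 5/18 = 0.28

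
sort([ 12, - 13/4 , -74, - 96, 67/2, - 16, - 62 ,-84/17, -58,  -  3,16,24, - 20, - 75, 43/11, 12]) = [  -  96,  -  75, - 74, - 62, - 58, -20,  -  16,-84/17,-13/4, - 3, 43/11,12 , 12 , 16, 24,67/2]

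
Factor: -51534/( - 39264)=2^( - 4 ) * 3^1 * 7^1 = 21/16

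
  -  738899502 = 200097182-938996684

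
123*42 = 5166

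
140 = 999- 859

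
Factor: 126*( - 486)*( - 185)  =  11328660=2^2*3^7*5^1*7^1 *37^1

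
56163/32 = 1755 + 3/32 = 1755.09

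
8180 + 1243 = 9423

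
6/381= 2/127= 0.02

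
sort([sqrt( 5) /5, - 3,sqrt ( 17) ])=[- 3,sqrt( 5 )/5,sqrt(17) ]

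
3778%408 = 106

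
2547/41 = 62 + 5/41 = 62.12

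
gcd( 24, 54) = 6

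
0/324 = 0=0.00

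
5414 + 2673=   8087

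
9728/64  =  152  =  152.00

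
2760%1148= 464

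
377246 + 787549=1164795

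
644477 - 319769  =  324708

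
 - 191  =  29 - 220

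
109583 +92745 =202328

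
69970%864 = 850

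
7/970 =7/970  =  0.01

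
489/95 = 5 + 14/95 = 5.15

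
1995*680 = 1356600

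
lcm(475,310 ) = 29450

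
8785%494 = 387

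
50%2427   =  50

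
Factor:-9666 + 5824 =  - 3842 = -2^1*17^1 * 113^1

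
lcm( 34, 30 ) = 510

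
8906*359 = 3197254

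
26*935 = 24310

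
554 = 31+523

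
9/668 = 9/668 =0.01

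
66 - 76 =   -  10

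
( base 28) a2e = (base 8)17346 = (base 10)7910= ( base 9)11758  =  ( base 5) 223120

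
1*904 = 904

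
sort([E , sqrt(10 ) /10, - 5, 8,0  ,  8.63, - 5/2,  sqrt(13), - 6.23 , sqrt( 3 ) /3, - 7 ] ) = [ - 7, - 6.23, - 5,  -  5/2 , 0 , sqrt ( 10 ) /10, sqrt(3 )/3,E, sqrt(13 ) , 8,8.63]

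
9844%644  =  184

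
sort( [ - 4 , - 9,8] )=[-9, - 4, 8]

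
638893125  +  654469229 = 1293362354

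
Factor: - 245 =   -  5^1*7^2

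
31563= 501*63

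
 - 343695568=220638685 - 564334253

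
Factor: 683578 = 2^1*7^1 *157^1*311^1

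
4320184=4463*968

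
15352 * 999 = 15336648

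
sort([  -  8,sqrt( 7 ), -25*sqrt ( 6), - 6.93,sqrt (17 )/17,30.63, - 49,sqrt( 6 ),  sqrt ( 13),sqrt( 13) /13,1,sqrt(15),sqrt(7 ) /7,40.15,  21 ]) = [ - 25*sqrt ( 6), - 49, -8, - 6.93, sqrt( 17) /17, sqrt( 13 )/13, sqrt(7) /7,1,sqrt(6 ),sqrt( 7 ),sqrt( 13 ),sqrt(15 ),21, 30.63,40.15]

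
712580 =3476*205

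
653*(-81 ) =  -52893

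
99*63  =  6237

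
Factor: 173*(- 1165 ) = -5^1*173^1*233^1  =  - 201545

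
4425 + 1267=5692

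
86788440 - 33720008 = 53068432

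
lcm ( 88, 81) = 7128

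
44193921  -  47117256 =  - 2923335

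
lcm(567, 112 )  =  9072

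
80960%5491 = 4086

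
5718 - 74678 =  - 68960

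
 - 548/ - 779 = 548/779 = 0.70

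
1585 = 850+735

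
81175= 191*425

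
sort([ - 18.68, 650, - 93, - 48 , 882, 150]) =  [ - 93, -48 ,-18.68, 150, 650,882 ]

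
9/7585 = 9/7585 = 0.00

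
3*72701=218103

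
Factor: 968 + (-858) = 2^1*5^1*11^1 = 110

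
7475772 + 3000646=10476418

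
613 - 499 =114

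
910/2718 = 455/1359 = 0.33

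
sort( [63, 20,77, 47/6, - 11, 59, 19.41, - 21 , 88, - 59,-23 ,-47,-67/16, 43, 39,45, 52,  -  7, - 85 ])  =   [ - 85, - 59 ,-47,-23, - 21,-11,- 7, - 67/16, 47/6,19.41, 20,39, 43,45, 52, 59,63, 77, 88 ] 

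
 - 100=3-103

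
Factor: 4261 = 4261^1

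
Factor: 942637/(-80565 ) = - 3^( - 1)*5^( - 1 )*41^( - 1)*131^( - 1)*942637^1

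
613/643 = 613/643 = 0.95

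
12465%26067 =12465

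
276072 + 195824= 471896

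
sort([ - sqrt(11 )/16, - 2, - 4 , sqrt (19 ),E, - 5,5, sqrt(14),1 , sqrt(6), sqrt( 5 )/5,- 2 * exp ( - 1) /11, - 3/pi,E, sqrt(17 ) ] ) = [ -5, - 4, - 2, - 3/pi, - sqrt(11)/16 ,-2*exp(-1 )/11,sqrt(5 )/5, 1 , sqrt(6 ), E,  E, sqrt (14) , sqrt ( 17 ), sqrt(19 ), 5] 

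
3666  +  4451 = 8117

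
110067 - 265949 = - 155882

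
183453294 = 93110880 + 90342414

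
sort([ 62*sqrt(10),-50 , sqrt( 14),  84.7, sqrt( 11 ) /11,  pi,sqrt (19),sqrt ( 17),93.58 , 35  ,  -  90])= [ - 90 ,-50,sqrt( 11) /11 , pi,sqrt( 14 ),sqrt(17), sqrt (19) , 35, 84.7,  93.58, 62*sqrt( 10) ]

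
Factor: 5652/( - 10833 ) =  -2^2 * 3^1 * 23^( - 1)=-12/23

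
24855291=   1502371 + 23352920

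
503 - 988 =-485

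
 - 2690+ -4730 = -7420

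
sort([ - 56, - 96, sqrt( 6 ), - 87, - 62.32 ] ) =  [ - 96 , - 87, - 62.32, - 56,sqrt(6)]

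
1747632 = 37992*46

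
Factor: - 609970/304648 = -905/452 = -2^( - 2) * 5^1*113^( - 1 ) * 181^1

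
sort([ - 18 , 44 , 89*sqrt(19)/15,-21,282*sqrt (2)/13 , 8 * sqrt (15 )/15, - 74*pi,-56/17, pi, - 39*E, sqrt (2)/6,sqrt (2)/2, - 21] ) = [ - 74 * pi,  -  39* E, - 21, - 21, - 18, - 56/17,  sqrt( 2 ) /6,sqrt(2 ) /2,8*sqrt( 15 ) /15,pi , 89 * sqrt(19)/15,  282*sqrt(2)/13 , 44] 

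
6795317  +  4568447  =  11363764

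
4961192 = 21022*236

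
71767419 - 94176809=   -  22409390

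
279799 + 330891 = 610690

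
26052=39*668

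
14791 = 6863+7928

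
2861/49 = 58 + 19/49 = 58.39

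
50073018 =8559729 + 41513289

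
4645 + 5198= 9843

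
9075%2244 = 99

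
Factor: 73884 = 2^2*3^1*47^1*131^1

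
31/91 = 31/91 = 0.34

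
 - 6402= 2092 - 8494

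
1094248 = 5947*184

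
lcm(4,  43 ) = 172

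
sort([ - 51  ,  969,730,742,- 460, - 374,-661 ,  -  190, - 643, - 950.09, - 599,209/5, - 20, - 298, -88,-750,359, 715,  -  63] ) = [ -950.09, - 750, - 661, - 643,-599, - 460, - 374, -298,  -  190,  -  88,-63, - 51,- 20,  209/5 , 359, 715,730, 742,969] 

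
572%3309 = 572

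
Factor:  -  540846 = -2^1 *3^2*30047^1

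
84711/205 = 413 + 46/205 = 413.22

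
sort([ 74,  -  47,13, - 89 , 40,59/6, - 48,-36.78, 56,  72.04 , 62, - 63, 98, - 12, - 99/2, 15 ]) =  [ - 89,-63 , - 99/2,-48, - 47, - 36.78,-12,59/6, 13, 15,40, 56, 62 , 72.04, 74, 98 ] 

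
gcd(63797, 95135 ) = 1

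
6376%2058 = 202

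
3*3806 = 11418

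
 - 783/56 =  - 14 + 1/56 = -13.98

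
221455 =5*44291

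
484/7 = 484/7 = 69.14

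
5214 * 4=20856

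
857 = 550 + 307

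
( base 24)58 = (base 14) 92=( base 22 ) 5i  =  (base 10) 128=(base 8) 200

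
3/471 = 1/157  =  0.01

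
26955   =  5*5391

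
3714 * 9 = 33426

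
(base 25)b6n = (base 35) 5qd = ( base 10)7048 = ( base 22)ec8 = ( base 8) 15610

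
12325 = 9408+2917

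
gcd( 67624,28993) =79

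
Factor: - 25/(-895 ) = 5/179  =  5^1*179^( - 1)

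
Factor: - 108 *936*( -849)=2^5 * 3^6*13^1*283^1 = 85823712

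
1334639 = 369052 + 965587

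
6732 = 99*68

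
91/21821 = 91/21821 = 0.00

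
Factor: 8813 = 7^1*1259^1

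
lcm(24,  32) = 96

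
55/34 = 1+21/34 = 1.62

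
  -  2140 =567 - 2707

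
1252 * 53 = 66356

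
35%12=11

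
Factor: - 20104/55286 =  - 4/11 =- 2^2*11^ (  -  1 ) 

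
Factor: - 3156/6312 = -2^(- 1 ) = - 1/2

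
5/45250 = 1/9050 = 0.00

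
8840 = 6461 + 2379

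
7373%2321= 410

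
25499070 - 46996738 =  - 21497668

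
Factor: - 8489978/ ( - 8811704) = 4244989/4405852 = 2^( - 2)*7^1*  11^(  -  2)*577^1 * 1051^1*9103^( - 1)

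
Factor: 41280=2^6 * 3^1 * 5^1*43^1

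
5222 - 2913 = 2309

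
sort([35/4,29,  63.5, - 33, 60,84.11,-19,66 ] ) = [  -  33,- 19,35/4,29,  60,63.5, 66, 84.11 ]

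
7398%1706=574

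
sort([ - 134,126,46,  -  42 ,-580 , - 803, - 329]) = [ - 803 ,- 580, - 329, - 134, - 42,46, 126]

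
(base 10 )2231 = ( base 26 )37l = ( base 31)29U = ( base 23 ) 450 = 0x8B7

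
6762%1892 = 1086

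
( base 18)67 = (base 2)1110011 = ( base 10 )115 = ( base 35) 3A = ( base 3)11021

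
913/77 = 83/7= 11.86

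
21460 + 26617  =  48077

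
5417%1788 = 53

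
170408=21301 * 8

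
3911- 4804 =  - 893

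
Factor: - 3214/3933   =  -2^1  *  3^( - 2)*19^(- 1)*23^( - 1) * 1607^1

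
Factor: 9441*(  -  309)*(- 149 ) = 3^3*103^1*149^1*1049^1 = 434673081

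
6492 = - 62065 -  - 68557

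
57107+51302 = 108409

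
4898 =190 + 4708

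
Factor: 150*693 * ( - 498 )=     -  2^2*3^4*5^2*7^1 * 11^1*83^1 = -51767100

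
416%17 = 8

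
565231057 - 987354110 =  -422123053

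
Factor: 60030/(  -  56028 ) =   -  2^(-1 )*3^1*5^1*7^( - 1) = -  15/14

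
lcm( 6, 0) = 0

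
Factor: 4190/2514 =5/3 = 3^ ( - 1)*5^1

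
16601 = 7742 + 8859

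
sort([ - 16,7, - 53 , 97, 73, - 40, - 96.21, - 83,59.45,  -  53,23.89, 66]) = [ - 96.21, - 83, - 53, - 53, - 40, - 16, 7, 23.89,59.45, 66, 73,  97]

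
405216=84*4824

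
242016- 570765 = - 328749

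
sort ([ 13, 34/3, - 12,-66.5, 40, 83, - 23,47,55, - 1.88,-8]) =[ - 66.5,-23,  -  12, - 8, - 1.88,34/3,13,40,47,55, 83 ]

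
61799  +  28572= 90371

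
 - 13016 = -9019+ - 3997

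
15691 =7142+8549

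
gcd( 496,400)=16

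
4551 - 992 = 3559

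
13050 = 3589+9461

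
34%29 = 5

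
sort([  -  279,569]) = [ - 279,  569] 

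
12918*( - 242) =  - 3126156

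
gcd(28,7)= 7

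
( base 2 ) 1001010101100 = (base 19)D4B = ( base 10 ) 4780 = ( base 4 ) 1022230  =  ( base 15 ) 163A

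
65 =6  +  59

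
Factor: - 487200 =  - 2^5*3^1*5^2*7^1*29^1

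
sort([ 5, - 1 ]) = [ - 1 , 5]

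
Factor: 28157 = 37^1  *761^1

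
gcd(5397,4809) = 21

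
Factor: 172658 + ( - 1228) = 171430 = 2^1*5^1 * 7^1*31^1*79^1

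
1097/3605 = 1097/3605 = 0.30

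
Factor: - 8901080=- 2^3*5^1 * 222527^1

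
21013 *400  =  8405200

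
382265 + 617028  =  999293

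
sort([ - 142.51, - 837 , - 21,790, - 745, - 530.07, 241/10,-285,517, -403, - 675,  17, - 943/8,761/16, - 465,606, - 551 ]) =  [ - 837, - 745, - 675,- 551,-530.07,-465, - 403, - 285, - 142.51, - 943/8, - 21, 17, 241/10,761/16, 517,  606,  790]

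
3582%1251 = 1080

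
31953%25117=6836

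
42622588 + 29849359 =72471947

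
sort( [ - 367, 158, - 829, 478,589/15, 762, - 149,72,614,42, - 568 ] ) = [-829 , - 568,  -  367,-149 , 589/15, 42,72,158, 478,614,762]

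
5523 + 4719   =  10242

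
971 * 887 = 861277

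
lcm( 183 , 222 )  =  13542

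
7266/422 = 17 + 46/211 = 17.22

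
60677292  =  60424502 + 252790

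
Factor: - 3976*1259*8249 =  - 41292712216=- 2^3 * 7^1*71^1*73^1*113^1 * 1259^1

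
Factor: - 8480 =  - 2^5*  5^1 * 53^1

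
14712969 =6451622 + 8261347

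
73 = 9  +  64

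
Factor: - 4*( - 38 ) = 152 = 2^3 * 19^1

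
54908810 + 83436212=138345022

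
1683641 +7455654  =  9139295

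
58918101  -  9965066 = 48953035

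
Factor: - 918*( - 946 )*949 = 2^2*3^3*11^1*13^1 * 17^1*43^1*73^1= 824138172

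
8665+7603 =16268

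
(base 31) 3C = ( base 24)49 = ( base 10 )105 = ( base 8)151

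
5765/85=1153/17=67.82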